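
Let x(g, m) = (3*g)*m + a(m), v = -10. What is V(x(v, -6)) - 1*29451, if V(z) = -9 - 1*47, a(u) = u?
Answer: -29507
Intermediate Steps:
x(g, m) = m + 3*g*m (x(g, m) = (3*g)*m + m = 3*g*m + m = m + 3*g*m)
V(z) = -56 (V(z) = -9 - 47 = -56)
V(x(v, -6)) - 1*29451 = -56 - 1*29451 = -56 - 29451 = -29507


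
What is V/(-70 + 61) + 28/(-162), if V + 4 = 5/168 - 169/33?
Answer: 41779/49896 ≈ 0.83732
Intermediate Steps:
V = -16801/1848 (V = -4 + (5/168 - 169/33) = -4 - 9409/1848 = -16801/1848 ≈ -9.0914)
V/(-70 + 61) + 28/(-162) = -16801/(1848*(-70 + 61)) + 28/(-162) = -16801/1848/(-9) + 28*(-1/162) = -16801/1848*(-⅑) - 14/81 = 16801/16632 - 14/81 = 41779/49896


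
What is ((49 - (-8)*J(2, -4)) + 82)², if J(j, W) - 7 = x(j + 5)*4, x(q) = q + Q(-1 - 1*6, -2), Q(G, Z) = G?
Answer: 34969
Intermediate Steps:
x(q) = -7 + q (x(q) = q + (-1 - 1*6) = q + (-1 - 6) = q - 7 = -7 + q)
J(j, W) = -1 + 4*j (J(j, W) = 7 + (-7 + (j + 5))*4 = 7 + (-7 + (5 + j))*4 = 7 + (-2 + j)*4 = 7 + (-8 + 4*j) = -1 + 4*j)
((49 - (-8)*J(2, -4)) + 82)² = ((49 - (-8)*(-1 + 4*2)) + 82)² = ((49 - (-8)*(-1 + 8)) + 82)² = ((49 - (-8)*7) + 82)² = ((49 - 1*(-56)) + 82)² = ((49 + 56) + 82)² = (105 + 82)² = 187² = 34969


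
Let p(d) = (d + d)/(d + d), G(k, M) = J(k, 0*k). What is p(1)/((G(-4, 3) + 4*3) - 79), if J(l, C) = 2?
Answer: -1/65 ≈ -0.015385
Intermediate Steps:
G(k, M) = 2
p(d) = 1 (p(d) = (2*d)/((2*d)) = (2*d)*(1/(2*d)) = 1)
p(1)/((G(-4, 3) + 4*3) - 79) = 1/((2 + 4*3) - 79) = 1/((2 + 12) - 79) = 1/(14 - 79) = 1/(-65) = 1*(-1/65) = -1/65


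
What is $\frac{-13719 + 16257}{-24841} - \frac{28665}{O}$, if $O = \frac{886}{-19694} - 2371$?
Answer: $\frac{463497996441}{38665314592} \approx 11.987$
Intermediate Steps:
$O = - \frac{23347680}{9847}$ ($O = 886 \left(- \frac{1}{19694}\right) - 2371 = - \frac{443}{9847} - 2371 = - \frac{23347680}{9847} \approx -2371.0$)
$\frac{-13719 + 16257}{-24841} - \frac{28665}{O} = \frac{-13719 + 16257}{-24841} - \frac{28665}{- \frac{23347680}{9847}} = 2538 \left(- \frac{1}{24841}\right) - - \frac{18817617}{1556512} = - \frac{2538}{24841} + \frac{18817617}{1556512} = \frac{463497996441}{38665314592}$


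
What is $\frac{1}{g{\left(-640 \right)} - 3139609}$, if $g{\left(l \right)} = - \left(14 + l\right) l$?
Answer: $- \frac{1}{3540249} \approx -2.8247 \cdot 10^{-7}$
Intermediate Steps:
$g{\left(l \right)} = - l \left(14 + l\right)$
$\frac{1}{g{\left(-640 \right)} - 3139609} = \frac{1}{\left(-1\right) \left(-640\right) \left(14 - 640\right) - 3139609} = \frac{1}{\left(-1\right) \left(-640\right) \left(-626\right) - 3139609} = \frac{1}{-400640 - 3139609} = \frac{1}{-3540249} = - \frac{1}{3540249}$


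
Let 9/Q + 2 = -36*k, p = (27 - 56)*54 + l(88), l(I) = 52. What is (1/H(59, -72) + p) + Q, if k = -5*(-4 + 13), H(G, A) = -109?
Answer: -267012705/176362 ≈ -1514.0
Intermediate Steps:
k = -45 (k = -5*9 = -45)
p = -1514 (p = (27 - 56)*54 + 52 = -29*54 + 52 = -1566 + 52 = -1514)
Q = 9/1618 (Q = 9/(-2 - 36*(-45)) = 9/(-2 + 1620) = 9/1618 ≈ 0.0055624)
(1/H(59, -72) + p) + Q = (1/(-109) - 1514) + 9/1618 = (-1/109 - 1514) + 9/1618 = -165027/109 + 9/1618 = -267012705/176362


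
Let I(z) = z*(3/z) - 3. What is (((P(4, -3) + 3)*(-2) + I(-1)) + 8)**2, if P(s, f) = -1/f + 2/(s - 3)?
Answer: 64/9 ≈ 7.1111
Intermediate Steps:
P(s, f) = -1/f + 2/(-3 + s)
I(z) = 0 (I(z) = 3 - 3 = 0)
(((P(4, -3) + 3)*(-2) + I(-1)) + 8)**2 = ((((3 - 1*4 + 2*(-3))/((-3)*(-3 + 4)) + 3)*(-2) + 0) + 8)**2 = (((-1/3*(3 - 4 - 6)/1 + 3)*(-2) + 0) + 8)**2 = (((-1/3*1*(-7) + 3)*(-2) + 0) + 8)**2 = (((7/3 + 3)*(-2) + 0) + 8)**2 = (((16/3)*(-2) + 0) + 8)**2 = ((-32/3 + 0) + 8)**2 = (-32/3 + 8)**2 = (-8/3)**2 = 64/9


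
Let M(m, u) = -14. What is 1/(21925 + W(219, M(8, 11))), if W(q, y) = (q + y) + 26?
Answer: 1/22156 ≈ 4.5135e-5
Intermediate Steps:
W(q, y) = 26 + q + y
1/(21925 + W(219, M(8, 11))) = 1/(21925 + (26 + 219 - 14)) = 1/(21925 + 231) = 1/22156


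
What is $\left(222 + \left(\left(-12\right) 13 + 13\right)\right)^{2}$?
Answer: $6241$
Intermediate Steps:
$\left(222 + \left(\left(-12\right) 13 + 13\right)\right)^{2} = \left(222 + \left(-156 + 13\right)\right)^{2} = \left(222 - 143\right)^{2} = 79^{2} = 6241$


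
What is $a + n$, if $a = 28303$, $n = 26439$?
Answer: $54742$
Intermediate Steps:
$a + n = 28303 + 26439 = 54742$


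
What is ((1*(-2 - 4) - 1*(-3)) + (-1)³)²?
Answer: 16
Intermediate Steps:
((1*(-2 - 4) - 1*(-3)) + (-1)³)² = ((1*(-6) + 3) - 1)² = ((-6 + 3) - 1)² = (-3 - 1)² = (-4)² = 16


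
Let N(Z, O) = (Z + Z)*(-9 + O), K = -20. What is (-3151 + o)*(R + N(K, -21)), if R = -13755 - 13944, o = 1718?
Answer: 37973067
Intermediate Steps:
N(Z, O) = 2*Z*(-9 + O) (N(Z, O) = (2*Z)*(-9 + O) = 2*Z*(-9 + O))
R = -27699
(-3151 + o)*(R + N(K, -21)) = (-3151 + 1718)*(-27699 + 2*(-20)*(-9 - 21)) = -1433*(-27699 + 2*(-20)*(-30)) = -1433*(-27699 + 1200) = -1433*(-26499) = 37973067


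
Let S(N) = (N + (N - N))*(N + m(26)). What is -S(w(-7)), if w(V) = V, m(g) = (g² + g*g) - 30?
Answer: 9205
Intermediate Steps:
m(g) = -30 + 2*g² (m(g) = (g² + g²) - 30 = 2*g² - 30 = -30 + 2*g²)
S(N) = N*(1322 + N) (S(N) = (N + (N - N))*(N + (-30 + 2*26²)) = (N + 0)*(N + (-30 + 2*676)) = N*(N + (-30 + 1352)) = N*(N + 1322) = N*(1322 + N))
-S(w(-7)) = -(-7)*(1322 - 7) = -(-7)*1315 = -1*(-9205) = 9205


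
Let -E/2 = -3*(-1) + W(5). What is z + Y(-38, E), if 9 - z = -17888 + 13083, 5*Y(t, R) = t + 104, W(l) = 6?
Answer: 24136/5 ≈ 4827.2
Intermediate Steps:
E = -18 (E = -2*(-3*(-1) + 6) = -2*(3 + 6) = -2*9 = -18)
Y(t, R) = 104/5 + t/5 (Y(t, R) = (t + 104)/5 = (104 + t)/5 = 104/5 + t/5)
z = 4814 (z = 9 - (-17888 + 13083) = 9 - 1*(-4805) = 9 + 4805 = 4814)
z + Y(-38, E) = 4814 + (104/5 + (1/5)*(-38)) = 4814 + (104/5 - 38/5) = 4814 + 66/5 = 24136/5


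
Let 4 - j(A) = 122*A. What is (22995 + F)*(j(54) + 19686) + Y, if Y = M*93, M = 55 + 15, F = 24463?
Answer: 621801226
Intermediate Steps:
j(A) = 4 - 122*A
M = 70
Y = 6510 (Y = 70*93 = 6510)
(22995 + F)*(j(54) + 19686) + Y = (22995 + 24463)*((4 - 122*54) + 19686) + 6510 = 47458*((4 - 6588) + 19686) + 6510 = 47458*(-6584 + 19686) + 6510 = 47458*13102 + 6510 = 621794716 + 6510 = 621801226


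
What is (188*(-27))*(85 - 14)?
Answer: -360396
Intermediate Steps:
(188*(-27))*(85 - 14) = -5076*71 = -360396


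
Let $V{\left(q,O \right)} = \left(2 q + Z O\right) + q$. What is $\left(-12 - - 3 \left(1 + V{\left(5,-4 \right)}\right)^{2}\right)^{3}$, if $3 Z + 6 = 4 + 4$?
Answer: $\frac{3825694144}{27} \approx 1.4169 \cdot 10^{8}$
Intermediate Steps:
$Z = \frac{2}{3}$ ($Z = -2 + \frac{4 + 4}{3} = -2 + \frac{1}{3} \cdot 8 = -2 + \frac{8}{3} = \frac{2}{3} \approx 0.66667$)
$V{\left(q,O \right)} = 3 q + \frac{2 O}{3}$ ($V{\left(q,O \right)} = \left(2 q + \frac{2 O}{3}\right) + q = 3 q + \frac{2 O}{3}$)
$\left(-12 - - 3 \left(1 + V{\left(5,-4 \right)}\right)^{2}\right)^{3} = \left(-12 - - 3 \left(1 + \left(3 \cdot 5 + \frac{2}{3} \left(-4\right)\right)\right)^{2}\right)^{3} = \left(-12 - - 3 \left(1 + \left(15 - \frac{8}{3}\right)\right)^{2}\right)^{3} = \left(-12 - - 3 \left(1 + \frac{37}{3}\right)^{2}\right)^{3} = \left(-12 - - 3 \left(\frac{40}{3}\right)^{2}\right)^{3} = \left(-12 - \left(-3\right) \frac{1600}{9}\right)^{3} = \left(-12 - - \frac{1600}{3}\right)^{3} = \left(-12 + \frac{1600}{3}\right)^{3} = \left(\frac{1564}{3}\right)^{3} = \frac{3825694144}{27}$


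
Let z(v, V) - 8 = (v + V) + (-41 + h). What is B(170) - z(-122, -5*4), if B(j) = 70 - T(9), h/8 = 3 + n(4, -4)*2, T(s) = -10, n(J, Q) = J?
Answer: 167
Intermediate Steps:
h = 88 (h = 8*(3 + 4*2) = 8*(3 + 8) = 8*11 = 88)
z(v, V) = 55 + V + v (z(v, V) = 8 + ((v + V) + (-41 + 88)) = 8 + ((V + v) + 47) = 8 + (47 + V + v) = 55 + V + v)
B(j) = 80 (B(j) = 70 - 1*(-10) = 70 + 10 = 80)
B(170) - z(-122, -5*4) = 80 - (55 - 5*4 - 122) = 80 - (55 - 20 - 122) = 80 - 1*(-87) = 80 + 87 = 167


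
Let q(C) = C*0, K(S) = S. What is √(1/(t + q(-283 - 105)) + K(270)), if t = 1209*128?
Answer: √101031393138/19344 ≈ 16.432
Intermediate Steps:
q(C) = 0
t = 154752
√(1/(t + q(-283 - 105)) + K(270)) = √(1/(154752 + 0) + 270) = √(1/154752 + 270) = √(41783041/154752) = √101031393138/19344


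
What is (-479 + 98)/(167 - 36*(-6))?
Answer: -381/383 ≈ -0.99478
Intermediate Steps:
(-479 + 98)/(167 - 36*(-6)) = -381/(167 + 216) = -381/383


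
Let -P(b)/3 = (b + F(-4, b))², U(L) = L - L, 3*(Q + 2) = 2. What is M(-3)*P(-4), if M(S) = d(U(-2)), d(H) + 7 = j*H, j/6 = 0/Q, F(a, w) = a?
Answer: 1344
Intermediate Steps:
Q = -4/3 (Q = -2 + (⅓)*2 = -2 + ⅔ = -4/3 ≈ -1.3333)
U(L) = 0
j = 0 (j = 6*(0/(-4/3)) = 6*(0*(-¾)) = 6*0 = 0)
P(b) = -3*(-4 + b)² (P(b) = -3*(b - 4)² = -3*(-4 + b)²)
d(H) = -7 (d(H) = -7 + 0*H = -7 + 0 = -7)
M(S) = -7
M(-3)*P(-4) = -(-21)*(-4 - 4)² = -(-21)*(-8)² = -(-21)*64 = -7*(-192) = 1344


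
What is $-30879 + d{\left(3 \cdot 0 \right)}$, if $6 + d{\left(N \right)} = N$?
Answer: $-30885$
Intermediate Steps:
$d{\left(N \right)} = -6 + N$
$-30879 + d{\left(3 \cdot 0 \right)} = -30879 + \left(-6 + 3 \cdot 0\right) = -30879 + \left(-6 + 0\right) = -30879 - 6 = -30885$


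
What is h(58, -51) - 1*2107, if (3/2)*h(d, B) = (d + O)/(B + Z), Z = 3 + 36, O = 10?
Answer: -18997/9 ≈ -2110.8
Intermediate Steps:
Z = 39
h(d, B) = 2*(10 + d)/(3*(39 + B)) (h(d, B) = 2*((d + 10)/(B + 39))/3 = 2*((10 + d)/(39 + B))/3 = 2*(10 + d)/(3*(39 + B)))
h(58, -51) - 1*2107 = 2*(10 + 58)/(3*(39 - 51)) - 1*2107 = (⅔)*68/(-12) - 2107 = (⅔)*(-1/12)*68 - 2107 = -34/9 - 2107 = -18997/9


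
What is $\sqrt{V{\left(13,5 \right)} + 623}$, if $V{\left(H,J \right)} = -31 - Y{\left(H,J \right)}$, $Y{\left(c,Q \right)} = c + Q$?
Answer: $\sqrt{574} \approx 23.958$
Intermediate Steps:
$Y{\left(c,Q \right)} = Q + c$
$V{\left(H,J \right)} = -31 - H - J$ ($V{\left(H,J \right)} = -31 - \left(J + H\right) = -31 - \left(H + J\right) = -31 - H - J$)
$\sqrt{V{\left(13,5 \right)} + 623} = \sqrt{\left(-31 - 13 - 5\right) + 623} = \sqrt{-49 + 623} = \sqrt{574}$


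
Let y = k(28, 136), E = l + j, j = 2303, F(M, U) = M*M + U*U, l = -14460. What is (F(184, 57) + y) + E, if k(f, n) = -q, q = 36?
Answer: 24912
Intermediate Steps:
F(M, U) = M² + U²
E = -12157 (E = -14460 + 2303 = -12157)
k(f, n) = -36 (k(f, n) = -1*36 = -36)
y = -36
(F(184, 57) + y) + E = ((184² + 57²) - 36) - 12157 = ((33856 + 3249) - 36) - 12157 = (37105 - 36) - 12157 = 37069 - 12157 = 24912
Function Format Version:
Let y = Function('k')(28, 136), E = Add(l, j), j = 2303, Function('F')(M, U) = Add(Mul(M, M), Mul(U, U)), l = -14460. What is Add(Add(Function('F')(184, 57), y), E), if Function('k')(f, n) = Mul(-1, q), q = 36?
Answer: 24912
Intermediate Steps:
Function('F')(M, U) = Add(Pow(M, 2), Pow(U, 2))
E = -12157 (E = Add(-14460, 2303) = -12157)
Function('k')(f, n) = -36 (Function('k')(f, n) = Mul(-1, 36) = -36)
y = -36
Add(Add(Function('F')(184, 57), y), E) = Add(Add(Add(Pow(184, 2), Pow(57, 2)), -36), -12157) = Add(Add(Add(33856, 3249), -36), -12157) = Add(Add(37105, -36), -12157) = Add(37069, -12157) = 24912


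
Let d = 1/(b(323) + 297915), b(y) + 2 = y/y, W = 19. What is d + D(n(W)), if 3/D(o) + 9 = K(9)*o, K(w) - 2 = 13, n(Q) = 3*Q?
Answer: 74549/21002937 ≈ 0.0035495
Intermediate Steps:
b(y) = -1 (b(y) = -2 + y/y = -2 + 1 = -1)
K(w) = 15 (K(w) = 2 + 13 = 15)
d = 1/297914 (d = 1/(-1 + 297915) = 1/297914 ≈ 3.3567e-6)
D(o) = 3/(-9 + 15*o)
d + D(n(W)) = 1/297914 + 1/(-3 + 5*(3*19)) = 1/297914 + 1/(-3 + 5*57) = 1/297914 + 1/(-3 + 285) = 1/297914 + 1/282 = 74549/21002937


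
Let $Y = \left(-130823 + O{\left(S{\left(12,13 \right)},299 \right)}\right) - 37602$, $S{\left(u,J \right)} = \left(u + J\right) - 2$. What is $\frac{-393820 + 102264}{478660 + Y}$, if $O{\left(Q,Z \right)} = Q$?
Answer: $- \frac{145778}{155129} \approx -0.93972$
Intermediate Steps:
$S{\left(u,J \right)} = -2 + J + u$ ($S{\left(u,J \right)} = \left(J + u\right) - 2 = -2 + J + u$)
$Y = -168402$ ($Y = \left(-130823 + \left(-2 + 13 + 12\right)\right) - 37602 = \left(-130823 + 23\right) + \left(-84748 + 47146\right) = -130800 - 37602 = -168402$)
$\frac{-393820 + 102264}{478660 + Y} = \frac{-393820 + 102264}{478660 - 168402} = - \frac{291556}{310258} = \left(-291556\right) \frac{1}{310258} = - \frac{145778}{155129}$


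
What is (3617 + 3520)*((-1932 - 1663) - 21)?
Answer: -25807392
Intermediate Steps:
(3617 + 3520)*((-1932 - 1663) - 21) = 7137*(-3595 - 21) = 7137*(-3616) = -25807392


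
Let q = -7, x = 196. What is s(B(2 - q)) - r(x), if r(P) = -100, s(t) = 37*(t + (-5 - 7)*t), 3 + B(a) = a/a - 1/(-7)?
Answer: 5991/7 ≈ 855.86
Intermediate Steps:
B(a) = -13/7 (B(a) = -3 + (a/a - 1/(-7)) = -3 + (1 - 1*(-1/7)) = -3 + (1 + 1/7) = -3 + 8/7 = -13/7)
s(t) = -407*t (s(t) = 37*(t - 12*t) = 37*(-11*t) = -407*t)
s(B(2 - q)) - r(x) = -407*(-13/7) - 1*(-100) = 5291/7 + 100 = 5991/7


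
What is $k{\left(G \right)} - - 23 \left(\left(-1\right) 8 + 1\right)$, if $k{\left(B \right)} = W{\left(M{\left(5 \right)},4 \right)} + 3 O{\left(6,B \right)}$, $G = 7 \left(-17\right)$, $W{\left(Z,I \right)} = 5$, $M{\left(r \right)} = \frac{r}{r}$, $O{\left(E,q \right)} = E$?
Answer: $-138$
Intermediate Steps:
$M{\left(r \right)} = 1$
$G = -119$
$k{\left(B \right)} = 23$ ($k{\left(B \right)} = 5 + 3 \cdot 6 = 5 + 18 = 23$)
$k{\left(G \right)} - - 23 \left(\left(-1\right) 8 + 1\right) = 23 - - 23 \left(\left(-1\right) 8 + 1\right) = 23 - - 23 \left(-8 + 1\right) = 23 - \left(-23\right) \left(-7\right) = 23 - 161 = -138$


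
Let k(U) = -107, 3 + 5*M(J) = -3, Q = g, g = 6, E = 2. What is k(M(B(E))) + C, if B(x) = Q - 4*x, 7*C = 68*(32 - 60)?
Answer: -379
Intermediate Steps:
Q = 6
C = -272 (C = (68*(32 - 60))/7 = (68*(-28))/7 = (⅐)*(-1904) = -272)
B(x) = 6 - 4*x
M(J) = -6/5 (M(J) = -⅗ + (⅕)*(-3) = -⅗ - ⅗ = -6/5)
k(M(B(E))) + C = -107 - 272 = -379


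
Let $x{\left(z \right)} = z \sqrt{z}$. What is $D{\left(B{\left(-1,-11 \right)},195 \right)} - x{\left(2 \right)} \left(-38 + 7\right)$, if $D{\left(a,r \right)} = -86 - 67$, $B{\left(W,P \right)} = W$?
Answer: $-153 + 62 \sqrt{2} \approx -65.319$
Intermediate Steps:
$D{\left(a,r \right)} = -153$ ($D{\left(a,r \right)} = -86 - 67 = -153$)
$x{\left(z \right)} = z^{\frac{3}{2}}$
$D{\left(B{\left(-1,-11 \right)},195 \right)} - x{\left(2 \right)} \left(-38 + 7\right) = -153 - 2^{\frac{3}{2}} \left(-38 + 7\right) = -153 - 2 \sqrt{2} \left(-31\right) = -153 - - 62 \sqrt{2} = -153 + 62 \sqrt{2}$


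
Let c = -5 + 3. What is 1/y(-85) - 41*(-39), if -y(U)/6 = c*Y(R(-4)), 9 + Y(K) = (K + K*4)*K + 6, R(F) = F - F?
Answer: 57563/36 ≈ 1599.0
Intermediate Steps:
c = -2
R(F) = 0
Y(K) = -3 + 5*K² (Y(K) = -9 + ((K + K*4)*K + 6) = -9 + ((K + 4*K)*K + 6) = -9 + ((5*K)*K + 6) = -9 + (5*K² + 6) = -9 + (6 + 5*K²) = -3 + 5*K²)
y(U) = -36 (y(U) = -(-12)*(-3 + 5*0²) = -(-12)*(-3 + 5*0) = -(-12)*(-3 + 0) = -(-12)*(-3) = -6*6 = -36)
1/y(-85) - 41*(-39) = 1/(-36) - 41*(-39) = -1/36 + 1599 = 57563/36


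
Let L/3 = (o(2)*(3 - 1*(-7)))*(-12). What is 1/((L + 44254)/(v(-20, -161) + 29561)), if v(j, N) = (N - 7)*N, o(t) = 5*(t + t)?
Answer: 56609/37054 ≈ 1.5277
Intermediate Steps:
o(t) = 10*t (o(t) = 5*(2*t) = 10*t)
v(j, N) = N*(-7 + N) (v(j, N) = (-7 + N)*N = N*(-7 + N))
L = -7200 (L = 3*(((10*2)*(3 - 1*(-7)))*(-12)) = 3*((20*(3 + 7))*(-12)) = 3*((20*10)*(-12)) = 3*(200*(-12)) = 3*(-2400) = -7200)
1/((L + 44254)/(v(-20, -161) + 29561)) = 1/((-7200 + 44254)/(-161*(-7 - 161) + 29561)) = 1/(37054/(-161*(-168) + 29561)) = 1/(37054/(27048 + 29561)) = 1/(37054/56609) = 56609/37054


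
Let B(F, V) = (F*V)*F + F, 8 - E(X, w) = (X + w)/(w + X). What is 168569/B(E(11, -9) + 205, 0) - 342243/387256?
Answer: 16301700287/20524568 ≈ 794.25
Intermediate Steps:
E(X, w) = 7 (E(X, w) = 8 - (X + w)/(w + X) = 8 - (X + w)/(X + w) = 8 - 1*1 = 8 - 1 = 7)
B(F, V) = F + V*F² (B(F, V) = V*F² + F = F + V*F²)
168569/B(E(11, -9) + 205, 0) - 342243/387256 = 168569/(((7 + 205)*(1 + (7 + 205)*0))) - 342243/387256 = 168569/((212*(1 + 212*0))) - 342243*1/387256 = 168569/((212*(1 + 0))) - 342243/387256 = 168569/((212*1)) - 342243/387256 = 168569/212 - 342243/387256 = 16301700287/20524568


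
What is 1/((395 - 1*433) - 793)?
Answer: -1/831 ≈ -0.0012034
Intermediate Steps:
1/((395 - 1*433) - 793) = 1/((395 - 433) - 793) = 1/(-38 - 793) = 1/(-831) = -1/831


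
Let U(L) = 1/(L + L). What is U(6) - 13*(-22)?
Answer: 3433/12 ≈ 286.08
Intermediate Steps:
U(L) = 1/(2*L)
U(6) - 13*(-22) = (½)/6 - 13*(-22) = (½)*(⅙) + 286 = 1/12 + 286 = 3433/12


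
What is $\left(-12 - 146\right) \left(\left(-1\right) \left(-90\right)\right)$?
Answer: $-14220$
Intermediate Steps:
$\left(-12 - 146\right) \left(\left(-1\right) \left(-90\right)\right) = \left(-158\right) 90 = -14220$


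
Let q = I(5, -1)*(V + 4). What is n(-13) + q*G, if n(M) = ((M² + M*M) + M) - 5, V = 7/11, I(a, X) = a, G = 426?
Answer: 112150/11 ≈ 10195.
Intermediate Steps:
V = 7/11 (V = 7*(1/11) = 7/11 ≈ 0.63636)
q = 255/11 (q = 5*(7/11 + 4) = 5*(51/11) = 255/11 ≈ 23.182)
n(M) = -5 + M + 2*M² (n(M) = ((M² + M²) + M) - 5 = (2*M² + M) - 5 = (M + 2*M²) - 5 = -5 + M + 2*M²)
n(-13) + q*G = (-5 - 13 + 2*(-13)²) + (255/11)*426 = (-5 - 13 + 2*169) + 108630/11 = (-5 - 13 + 338) + 108630/11 = 320 + 108630/11 = 112150/11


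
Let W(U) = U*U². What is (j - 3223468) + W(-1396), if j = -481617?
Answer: -2724252221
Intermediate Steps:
W(U) = U³
(j - 3223468) + W(-1396) = (-481617 - 3223468) + (-1396)³ = -3705085 - 2720547136 = -2724252221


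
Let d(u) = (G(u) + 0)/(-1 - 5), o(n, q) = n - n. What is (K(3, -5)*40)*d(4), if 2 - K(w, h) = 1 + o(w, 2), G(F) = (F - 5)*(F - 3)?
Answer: 20/3 ≈ 6.6667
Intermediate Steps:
o(n, q) = 0
G(F) = (-5 + F)*(-3 + F)
K(w, h) = 1 (K(w, h) = 2 - (1 + 0) = 2 - 1*1 = 2 - 1 = 1)
d(u) = -5/2 - u**2/6 + 4*u/3 (d(u) = ((15 + u**2 - 8*u) + 0)/(-1 - 5) = (15 + u**2 - 8*u)/(-6) = (15 + u**2 - 8*u)*(-1/6) = -5/2 - u**2/6 + 4*u/3)
(K(3, -5)*40)*d(4) = (1*40)*(-5/2 - 1/6*4**2 + (4/3)*4) = 40*(-5/2 - 1/6*16 + 16/3) = 40*(-5/2 - 8/3 + 16/3) = 40*(1/6) = 20/3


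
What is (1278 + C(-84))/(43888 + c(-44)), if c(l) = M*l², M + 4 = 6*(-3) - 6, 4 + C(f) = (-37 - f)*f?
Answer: 1337/5160 ≈ 0.25911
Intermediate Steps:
C(f) = -4 + f*(-37 - f) (C(f) = -4 + (-37 - f)*f = -4 + f*(-37 - f))
M = -28 (M = -4 + (6*(-3) - 6) = -4 + (-18 - 6) = -4 - 24 = -28)
c(l) = -28*l²
(1278 + C(-84))/(43888 + c(-44)) = (1278 + (-4 - 1*(-84)² - 37*(-84)))/(43888 - 28*(-44)²) = (1278 + (-4 - 1*7056 + 3108))/(43888 - 28*1936) = (1278 + (-4 - 7056 + 3108))/(43888 - 54208) = (1278 - 3952)/(-10320) = -2674*(-1/10320) = 1337/5160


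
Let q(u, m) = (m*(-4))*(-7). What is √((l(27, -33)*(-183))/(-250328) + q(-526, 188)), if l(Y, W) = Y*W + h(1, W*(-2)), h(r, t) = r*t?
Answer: √82456517263094/125164 ≈ 72.549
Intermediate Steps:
l(Y, W) = -2*W + W*Y (l(Y, W) = Y*W + 1*(W*(-2)) = W*Y + 1*(-2*W) = W*Y - 2*W = -2*W + W*Y)
q(u, m) = 28*m (q(u, m) = -4*m*(-7) = 28*m)
√((l(27, -33)*(-183))/(-250328) + q(-526, 188)) = √((-33*(-2 + 27)*(-183))/(-250328) + 28*188) = √((-33*25*(-183))*(-1/250328) + 5264) = √(-825*(-183)*(-1/250328) + 5264) = √(150975*(-1/250328) + 5264) = √(-150975/250328 + 5264) = √(1317575617/250328) = √82456517263094/125164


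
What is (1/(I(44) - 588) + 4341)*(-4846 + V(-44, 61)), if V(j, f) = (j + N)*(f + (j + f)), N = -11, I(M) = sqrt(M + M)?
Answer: -1713561987336/43207 + 2284*sqrt(22)/43207 ≈ -3.9659e+7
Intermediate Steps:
I(M) = sqrt(2)*sqrt(M) (I(M) = sqrt(2*M) = sqrt(2)*sqrt(M))
V(j, f) = (-11 + j)*(j + 2*f) (V(j, f) = (j - 11)*(f + (j + f)) = (-11 + j)*(f + (f + j)) = (-11 + j)*(j + 2*f))
(1/(I(44) - 588) + 4341)*(-4846 + V(-44, 61)) = (1/(sqrt(2)*sqrt(44) - 588) + 4341)*(-4846 + ((-44)**2 - 22*61 - 11*(-44) + 2*61*(-44))) = (1/(sqrt(2)*(2*sqrt(11)) - 588) + 4341)*(-4846 + (1936 - 1342 + 484 - 5368)) = (1/(2*sqrt(22) - 588) + 4341)*(-4846 - 4290) = (1/(-588 + 2*sqrt(22)) + 4341)*(-9136) = (4341 + 1/(-588 + 2*sqrt(22)))*(-9136) = -39659376 - 9136/(-588 + 2*sqrt(22))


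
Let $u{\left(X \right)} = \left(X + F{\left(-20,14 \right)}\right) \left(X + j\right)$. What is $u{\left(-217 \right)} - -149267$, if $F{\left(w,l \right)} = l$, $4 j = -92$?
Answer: $197987$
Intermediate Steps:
$j = -23$ ($j = \frac{1}{4} \left(-92\right) = -23$)
$u{\left(X \right)} = \left(-23 + X\right) \left(14 + X\right)$ ($u{\left(X \right)} = \left(X + 14\right) \left(X - 23\right) = \left(14 + X\right) \left(-23 + X\right) = \left(-23 + X\right) \left(14 + X\right)$)
$u{\left(-217 \right)} - -149267 = \left(-322 + \left(-217\right)^{2} - -1953\right) - -149267 = \left(-322 + 47089 + 1953\right) + 149267 = 48720 + 149267 = 197987$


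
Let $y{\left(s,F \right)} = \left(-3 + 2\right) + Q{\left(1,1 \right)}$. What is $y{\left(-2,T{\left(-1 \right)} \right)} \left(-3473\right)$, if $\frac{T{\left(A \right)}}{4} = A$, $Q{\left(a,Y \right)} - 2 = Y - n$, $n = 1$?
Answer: $-3473$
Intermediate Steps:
$Q{\left(a,Y \right)} = 1 + Y$ ($Q{\left(a,Y \right)} = 2 + \left(Y - 1\right) = 2 + \left(-1 + Y\right) = 1 + Y$)
$T{\left(A \right)} = 4 A$
$y{\left(s,F \right)} = 1$ ($y{\left(s,F \right)} = \left(-3 + 2\right) + \left(1 + 1\right) = -1 + 2 = 1$)
$y{\left(-2,T{\left(-1 \right)} \right)} \left(-3473\right) = 1 \left(-3473\right) = -3473$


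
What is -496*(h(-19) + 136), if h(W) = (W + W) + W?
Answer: -39184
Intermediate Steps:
h(W) = 3*W (h(W) = 2*W + W = 3*W)
-496*(h(-19) + 136) = -496*(3*(-19) + 136) = -496*(-57 + 136) = -496*79 = -39184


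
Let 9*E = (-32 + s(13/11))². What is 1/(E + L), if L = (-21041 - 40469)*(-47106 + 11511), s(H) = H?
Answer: 121/264923275219 ≈ 4.5674e-10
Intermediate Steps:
L = 2189448450 (L = -61510*(-35595) = 2189448450)
E = 12769/121 (E = (-32 + 13/11)²/9 = (-339/11)²/9 = (⅑)*(114921/121) = 12769/121 ≈ 105.53)
1/(E + L) = 1/(12769/121 + 2189448450) = 1/(264923275219/121) = 121/264923275219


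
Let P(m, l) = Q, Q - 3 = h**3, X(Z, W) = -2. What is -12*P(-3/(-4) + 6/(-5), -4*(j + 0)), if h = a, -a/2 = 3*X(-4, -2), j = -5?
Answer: -20772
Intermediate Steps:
a = 12 (a = -6*(-2) = -2*(-6) = 12)
h = 12
Q = 1731 (Q = 3 + 12**3 = 3 + 1728 = 1731)
P(m, l) = 1731
-12*P(-3/(-4) + 6/(-5), -4*(j + 0)) = -12*1731 = -20772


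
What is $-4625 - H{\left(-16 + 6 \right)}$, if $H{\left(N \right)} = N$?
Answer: $-4615$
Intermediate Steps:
$-4625 - H{\left(-16 + 6 \right)} = -4625 - \left(-16 + 6\right) = -4625 - -10 = -4625 + 10 = -4615$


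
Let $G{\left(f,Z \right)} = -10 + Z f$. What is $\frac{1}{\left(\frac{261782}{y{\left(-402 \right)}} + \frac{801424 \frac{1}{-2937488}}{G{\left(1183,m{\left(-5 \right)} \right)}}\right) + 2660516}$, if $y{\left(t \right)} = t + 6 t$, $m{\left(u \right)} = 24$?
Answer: $\frac{7331506292082}{19504907755599734423} \approx 3.7588 \cdot 10^{-7}$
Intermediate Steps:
$y{\left(t \right)} = 7 t$
$\frac{1}{\left(\frac{261782}{y{\left(-402 \right)}} + \frac{801424 \frac{1}{-2937488}}{G{\left(1183,m{\left(-5 \right)} \right)}}\right) + 2660516} = \frac{1}{\left(\frac{261782}{7 \left(-402\right)} + \frac{801424 \frac{1}{-2937488}}{-10 + 24 \cdot 1183}\right) + 2660516} = \frac{1}{\left(\frac{261782}{-2814} + \frac{801424 \left(- \frac{1}{2937488}\right)}{-10 + 28392}\right) + 2660516} = \frac{1}{\left(261782 \left(- \frac{1}{2814}\right) - \frac{50089}{183593 \cdot 28382}\right) + 2660516} = \frac{1}{\left(- \frac{130891}{1407} - \frac{50089}{5210736526}\right) + 2660516} = \frac{1}{- \frac{682038585099889}{7331506292082} + 2660516} = \frac{1}{\frac{19504907755599734423}{7331506292082}} = \frac{7331506292082}{19504907755599734423}$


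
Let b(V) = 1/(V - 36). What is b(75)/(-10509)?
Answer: -1/409851 ≈ -2.4399e-6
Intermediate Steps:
b(V) = 1/(-36 + V)
b(75)/(-10509) = 1/((-36 + 75)*(-10509)) = -1/10509/39 = (1/39)*(-1/10509) = -1/409851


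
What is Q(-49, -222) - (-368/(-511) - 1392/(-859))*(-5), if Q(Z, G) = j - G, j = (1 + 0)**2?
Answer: 103022747/438949 ≈ 234.70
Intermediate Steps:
j = 1 (j = 1**2 = 1)
Q(Z, G) = 1 - G
Q(-49, -222) - (-368/(-511) - 1392/(-859))*(-5) = (1 - 1*(-222)) - (-368/(-511) - 1392/(-859))*(-5) = (1 + 222) - (-368*(-1/511) - 1392*(-1/859))*(-5) = 223 - (368/511 + 1392/859)*(-5) = 223 - 1027424*(-5)/438949 = 223 - 1*(-5137120/438949) = 223 + 5137120/438949 = 103022747/438949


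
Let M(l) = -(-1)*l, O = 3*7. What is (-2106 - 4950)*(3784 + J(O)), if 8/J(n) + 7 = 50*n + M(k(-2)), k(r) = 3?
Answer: -13964078016/523 ≈ -2.6700e+7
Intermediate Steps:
O = 21
M(l) = l
J(n) = 8/(-4 + 50*n) (J(n) = 8/(-7 + (50*n + 3)) = 8/(-7 + (3 + 50*n)) = 8/(-4 + 50*n))
(-2106 - 4950)*(3784 + J(O)) = (-2106 - 4950)*(3784 + 4/(-2 + 25*21)) = -7056*(3784 + 4/(-2 + 525)) = -7056*(3784 + 4/523) = -7056*1979036/523 = -13964078016/523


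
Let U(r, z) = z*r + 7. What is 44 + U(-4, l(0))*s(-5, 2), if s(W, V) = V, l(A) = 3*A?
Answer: 58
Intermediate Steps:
U(r, z) = 7 + r*z (U(r, z) = r*z + 7 = 7 + r*z)
44 + U(-4, l(0))*s(-5, 2) = 44 + (7 - 12*0)*2 = 44 + (7 - 4*0)*2 = 44 + (7 + 0)*2 = 44 + 7*2 = 44 + 14 = 58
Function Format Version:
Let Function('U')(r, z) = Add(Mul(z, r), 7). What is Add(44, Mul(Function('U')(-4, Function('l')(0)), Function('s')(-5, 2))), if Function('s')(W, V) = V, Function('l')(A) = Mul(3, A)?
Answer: 58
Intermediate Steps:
Function('U')(r, z) = Add(7, Mul(r, z)) (Function('U')(r, z) = Add(Mul(r, z), 7) = Add(7, Mul(r, z)))
Add(44, Mul(Function('U')(-4, Function('l')(0)), Function('s')(-5, 2))) = Add(44, Mul(Add(7, Mul(-4, Mul(3, 0))), 2)) = Add(44, Mul(Add(7, Mul(-4, 0)), 2)) = Add(44, Mul(Add(7, 0), 2)) = Add(44, Mul(7, 2)) = Add(44, 14) = 58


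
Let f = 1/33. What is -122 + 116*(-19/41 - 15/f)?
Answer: -2361426/41 ≈ -57596.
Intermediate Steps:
f = 1/33 ≈ 0.030303
-122 + 116*(-19/41 - 15/f) = -122 + 116*(-19/41 - 15/1/33) = -122 + 116*(-19*1/41 - 15*33) = -122 + 116*(-19/41 - 495) = -122 + 116*(-20314/41) = -122 - 2356424/41 = -2361426/41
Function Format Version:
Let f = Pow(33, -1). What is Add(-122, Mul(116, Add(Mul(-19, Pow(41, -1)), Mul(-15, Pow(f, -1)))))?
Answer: Rational(-2361426, 41) ≈ -57596.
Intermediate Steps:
f = Rational(1, 33) ≈ 0.030303
Add(-122, Mul(116, Add(Mul(-19, Pow(41, -1)), Mul(-15, Pow(f, -1))))) = Add(-122, Mul(116, Add(Mul(-19, Pow(41, -1)), Mul(-15, Pow(Rational(1, 33), -1))))) = Add(-122, Mul(116, Add(Mul(-19, Rational(1, 41)), Mul(-15, 33)))) = Add(-122, Mul(116, Add(Rational(-19, 41), -495))) = Add(-122, Mul(116, Rational(-20314, 41))) = Add(-122, Rational(-2356424, 41)) = Rational(-2361426, 41)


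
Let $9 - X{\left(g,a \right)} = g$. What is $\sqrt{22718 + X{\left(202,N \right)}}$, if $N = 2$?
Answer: $5 \sqrt{901} \approx 150.08$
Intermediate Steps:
$X{\left(g,a \right)} = 9 - g$
$\sqrt{22718 + X{\left(202,N \right)}} = \sqrt{22718 + \left(9 - 202\right)} = \sqrt{22718 - 193} = \sqrt{22525} = 5 \sqrt{901}$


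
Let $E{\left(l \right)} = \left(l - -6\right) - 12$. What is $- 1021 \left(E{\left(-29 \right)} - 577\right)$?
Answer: $624852$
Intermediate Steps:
$E{\left(l \right)} = -6 + l$ ($E{\left(l \right)} = \left(l + 6\right) - 12 = \left(6 + l\right) - 12 = -6 + l$)
$- 1021 \left(E{\left(-29 \right)} - 577\right) = - 1021 \left(\left(-6 - 29\right) - 577\right) = - 1021 \left(-35 - 577\right) = \left(-1021\right) \left(-612\right) = 624852$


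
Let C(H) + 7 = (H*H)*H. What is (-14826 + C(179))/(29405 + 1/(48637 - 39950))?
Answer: 24847017811/127720618 ≈ 194.54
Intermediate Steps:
C(H) = -7 + H³ (C(H) = -7 + (H*H)*H = -7 + H²*H = -7 + H³)
(-14826 + C(179))/(29405 + 1/(48637 - 39950)) = (-14826 + (-7 + 179³))/(29405 + 1/(48637 - 39950)) = (-14826 + (-7 + 5735339))/(29405 + 1/8687) = (-14826 + 5735332)/(29405 + 1/8687) = 5720506/(255441236/8687) = 5720506*(8687/255441236) = 24847017811/127720618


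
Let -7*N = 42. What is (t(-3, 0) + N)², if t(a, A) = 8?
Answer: 4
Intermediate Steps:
N = -6 (N = -⅐*42 = -6)
(t(-3, 0) + N)² = (8 - 6)² = 2² = 4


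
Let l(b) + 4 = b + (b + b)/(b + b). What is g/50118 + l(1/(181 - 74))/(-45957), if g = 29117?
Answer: 47731981481/82150067694 ≈ 0.58103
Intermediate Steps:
l(b) = -3 + b (l(b) = -4 + (b + (b + b)/(b + b)) = -4 + (b + (2*b)/((2*b))) = -4 + (b + (2*b)*(1/(2*b))) = -4 + (b + 1) = -4 + (1 + b) = -3 + b)
g/50118 + l(1/(181 - 74))/(-45957) = 29117/50118 + (-3 + 1/(181 - 74))/(-45957) = 29117*(1/50118) + (-3 + 1/107)*(-1/45957) = 29117/50118 + (-3 + 1/107)*(-1/45957) = 29117/50118 - 320/107*(-1/45957) = 29117/50118 + 320/4917399 = 47731981481/82150067694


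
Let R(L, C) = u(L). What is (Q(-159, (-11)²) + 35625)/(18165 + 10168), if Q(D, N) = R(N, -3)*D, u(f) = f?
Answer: 16386/28333 ≈ 0.57834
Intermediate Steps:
R(L, C) = L
Q(D, N) = D*N (Q(D, N) = N*D = D*N)
(Q(-159, (-11)²) + 35625)/(18165 + 10168) = (-159*(-11)² + 35625)/(18165 + 10168) = (-159*121 + 35625)/28333 = (-19239 + 35625)*(1/28333) = 16386*(1/28333) = 16386/28333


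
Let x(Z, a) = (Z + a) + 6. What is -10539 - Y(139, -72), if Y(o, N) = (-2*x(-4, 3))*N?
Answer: -11259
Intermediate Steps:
x(Z, a) = 6 + Z + a
Y(o, N) = -10*N (Y(o, N) = (-2*(6 - 4 + 3))*N = (-2*5)*N = -10*N)
-10539 - Y(139, -72) = -10539 - (-10)*(-72) = -10539 - 1*720 = -10539 - 720 = -11259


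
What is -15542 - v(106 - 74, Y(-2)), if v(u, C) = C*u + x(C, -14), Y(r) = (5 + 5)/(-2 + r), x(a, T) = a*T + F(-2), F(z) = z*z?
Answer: -15501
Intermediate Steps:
F(z) = z²
x(a, T) = 4 + T*a (x(a, T) = a*T + (-2)² = T*a + 4 = 4 + T*a)
Y(r) = 10/(-2 + r)
v(u, C) = 4 - 14*C + C*u (v(u, C) = C*u + (4 - 14*C) = 4 - 14*C + C*u)
-15542 - v(106 - 74, Y(-2)) = -15542 - (4 - 140/(-2 - 2) + (10/(-2 - 2))*(106 - 74)) = -15542 - (4 - 140/(-4) + (10/(-4))*32) = -15542 - (4 - 140*(-1)/4 + (10*(-¼))*32) = -15542 - (4 - 14*(-5/2) - 5/2*32) = -15542 - (4 + 35 - 80) = -15542 - 1*(-41) = -15542 + 41 = -15501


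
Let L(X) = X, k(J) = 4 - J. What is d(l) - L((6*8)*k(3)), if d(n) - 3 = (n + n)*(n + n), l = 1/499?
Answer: -11205041/249001 ≈ -45.000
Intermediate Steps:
l = 1/499 ≈ 0.0020040
d(n) = 3 + 4*n² (d(n) = 3 + (n + n)*(n + n) = 3 + (2*n)*(2*n) = 3 + 4*n²)
d(l) - L((6*8)*k(3)) = (3 + 4*(1/499)²) - 6*8*(4 - 1*3) = (3 + 4*(1/249001)) - 48*(4 - 3) = (3 + 4/249001) - 48 = 747007/249001 - 1*48 = 747007/249001 - 48 = -11205041/249001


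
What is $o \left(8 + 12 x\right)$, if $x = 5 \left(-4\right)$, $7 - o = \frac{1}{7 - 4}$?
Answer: $- \frac{4640}{3} \approx -1546.7$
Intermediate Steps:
$o = \frac{20}{3}$ ($o = 7 - \frac{1}{7 - 4} = 7 - \frac{1}{3} = \frac{20}{3} \approx 6.6667$)
$x = -20$
$o \left(8 + 12 x\right) = \frac{20 \left(8 + 12 \left(-20\right)\right)}{3} = \frac{20 \left(8 - 240\right)}{3} = \frac{20}{3} \left(-232\right) = - \frac{4640}{3}$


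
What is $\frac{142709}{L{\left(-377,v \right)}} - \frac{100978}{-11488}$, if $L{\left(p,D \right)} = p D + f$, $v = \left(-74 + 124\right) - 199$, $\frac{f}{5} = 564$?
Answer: $\frac{3798218073}{338855792} \approx 11.209$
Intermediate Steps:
$f = 2820$ ($f = 5 \cdot 564 = 2820$)
$v = -149$ ($v = 50 - 199 = -149$)
$L{\left(p,D \right)} = 2820 + D p$ ($L{\left(p,D \right)} = p D + 2820 = D p + 2820 = 2820 + D p$)
$\frac{142709}{L{\left(-377,v \right)}} - \frac{100978}{-11488} = \frac{142709}{2820 - -56173} - \frac{100978}{-11488} = \frac{142709}{2820 + 56173} - - \frac{50489}{5744} = \frac{142709}{58993} + \frac{50489}{5744} = \frac{3798218073}{338855792}$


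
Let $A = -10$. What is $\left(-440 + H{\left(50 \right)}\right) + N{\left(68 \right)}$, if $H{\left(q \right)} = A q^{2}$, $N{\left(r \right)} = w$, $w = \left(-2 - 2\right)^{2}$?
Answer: $-25424$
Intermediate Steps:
$w = 16$ ($w = \left(-4\right)^{2} = 16$)
$N{\left(r \right)} = 16$
$H{\left(q \right)} = - 10 q^{2}$
$\left(-440 + H{\left(50 \right)}\right) + N{\left(68 \right)} = \left(-440 - 10 \cdot 50^{2}\right) + 16 = \left(-440 - 25000\right) + 16 = -25440 + 16 = -25424$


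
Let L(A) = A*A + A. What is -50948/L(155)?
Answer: -12737/6045 ≈ -2.1070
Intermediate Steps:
L(A) = A + A**2 (L(A) = A**2 + A = A + A**2)
-50948/L(155) = -50948*1/(155*(1 + 155)) = -50948/(155*156) = -50948/24180 = -50948*1/24180 = -12737/6045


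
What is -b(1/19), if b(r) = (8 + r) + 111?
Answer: -2262/19 ≈ -119.05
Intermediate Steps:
b(r) = 119 + r
-b(1/19) = -(119 + 1/19) = -1*2262/19 = -2262/19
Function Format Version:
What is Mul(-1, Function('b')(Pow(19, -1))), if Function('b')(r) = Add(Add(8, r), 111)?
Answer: Rational(-2262, 19) ≈ -119.05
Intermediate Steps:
Function('b')(r) = Add(119, r)
Mul(-1, Function('b')(Pow(19, -1))) = Mul(-1, Add(119, Pow(19, -1))) = Mul(-1, Add(119, Rational(1, 19))) = Mul(-1, Rational(2262, 19)) = Rational(-2262, 19)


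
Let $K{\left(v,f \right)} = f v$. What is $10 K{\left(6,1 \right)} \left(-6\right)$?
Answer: $-360$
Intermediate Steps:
$10 K{\left(6,1 \right)} \left(-6\right) = 10 \cdot 1 \cdot 6 \left(-6\right) = 10 \cdot 6 \left(-6\right) = 60 \left(-6\right) = -360$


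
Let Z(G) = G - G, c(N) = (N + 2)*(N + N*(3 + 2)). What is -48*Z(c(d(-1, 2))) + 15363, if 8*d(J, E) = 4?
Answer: 15363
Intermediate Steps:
d(J, E) = ½ (d(J, E) = (⅛)*4 = ½)
c(N) = 6*N*(2 + N) (c(N) = (2 + N)*(N + N*5) = (2 + N)*(N + 5*N) = (2 + N)*(6*N) = 6*N*(2 + N))
Z(G) = 0
-48*Z(c(d(-1, 2))) + 15363 = -48*0 + 15363 = 0 + 15363 = 15363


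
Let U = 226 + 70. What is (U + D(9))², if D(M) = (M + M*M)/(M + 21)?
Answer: 89401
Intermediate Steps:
U = 296
D(M) = (M + M²)/(21 + M)
(U + D(9))² = (296 + 9*(1 + 9)/(21 + 9))² = (296 + 9*10/30)² = (296 + 9*(1/30)*10)² = (296 + 3)² = 299² = 89401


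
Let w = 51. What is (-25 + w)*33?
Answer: 858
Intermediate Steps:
(-25 + w)*33 = (-25 + 51)*33 = 26*33 = 858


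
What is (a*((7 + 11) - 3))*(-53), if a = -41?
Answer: 32595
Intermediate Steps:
(a*((7 + 11) - 3))*(-53) = -41*((7 + 11) - 3)*(-53) = -41*(18 - 3)*(-53) = -41*15*(-53) = -615*(-53) = 32595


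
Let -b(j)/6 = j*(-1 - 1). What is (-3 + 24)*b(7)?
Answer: 1764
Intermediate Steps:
b(j) = 12*j (b(j) = -6*j*(-1 - 1) = -6*j*(-2) = -(-12)*j = 12*j)
(-3 + 24)*b(7) = (-3 + 24)*(12*7) = 21*84 = 1764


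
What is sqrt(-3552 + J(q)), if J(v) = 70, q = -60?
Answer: I*sqrt(3482) ≈ 59.008*I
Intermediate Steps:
sqrt(-3552 + J(q)) = sqrt(-3552 + 70) = sqrt(-3482) = I*sqrt(3482)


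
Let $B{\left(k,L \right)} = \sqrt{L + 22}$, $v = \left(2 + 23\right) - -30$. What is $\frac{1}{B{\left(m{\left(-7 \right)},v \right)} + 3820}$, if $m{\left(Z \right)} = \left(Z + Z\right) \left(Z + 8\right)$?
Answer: $\frac{3820}{14592323} - \frac{\sqrt{77}}{14592323} \approx 0.00026118$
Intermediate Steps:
$v = 55$ ($v = 25 + 30 = 55$)
$m{\left(Z \right)} = 2 Z \left(8 + Z\right)$
$B{\left(k,L \right)} = \sqrt{22 + L}$
$\frac{1}{B{\left(m{\left(-7 \right)},v \right)} + 3820} = \frac{1}{\sqrt{22 + 55} + 3820} = \frac{1}{\sqrt{77} + 3820} = \frac{1}{3820 + \sqrt{77}}$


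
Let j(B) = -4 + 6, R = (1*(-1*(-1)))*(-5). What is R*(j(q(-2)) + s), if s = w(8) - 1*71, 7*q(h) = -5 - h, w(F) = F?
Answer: 305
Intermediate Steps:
q(h) = -5/7 - h/7 (q(h) = (-5 - h)/7 = -5/7 - h/7)
s = -63 (s = 8 - 1*71 = 8 - 71 = -63)
R = -5 (R = (1*1)*(-5) = 1*(-5) = -5)
j(B) = 2
R*(j(q(-2)) + s) = -5*(2 - 63) = -5*(-61) = 305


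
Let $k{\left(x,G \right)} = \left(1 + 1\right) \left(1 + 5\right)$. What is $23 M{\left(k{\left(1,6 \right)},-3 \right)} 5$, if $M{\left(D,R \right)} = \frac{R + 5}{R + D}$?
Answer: $\frac{230}{9} \approx 25.556$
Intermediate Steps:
$k{\left(x,G \right)} = 12$ ($k{\left(x,G \right)} = 2 \cdot 6 = 12$)
$M{\left(D,R \right)} = \frac{5 + R}{D + R}$
$23 M{\left(k{\left(1,6 \right)},-3 \right)} 5 = 23 \frac{5 - 3}{12 - 3} \cdot 5 = 23 \cdot \frac{1}{9} \cdot 2 \cdot 5 = 23 \cdot \frac{2}{9} \cdot 5 = \frac{46}{9} \cdot 5 = \frac{230}{9}$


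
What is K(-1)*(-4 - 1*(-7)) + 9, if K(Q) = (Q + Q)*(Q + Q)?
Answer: 21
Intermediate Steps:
K(Q) = 4*Q**2 (K(Q) = (2*Q)*(2*Q) = 4*Q**2)
K(-1)*(-4 - 1*(-7)) + 9 = (4*(-1)**2)*(-4 - 1*(-7)) + 9 = (4*1)*(-4 + 7) + 9 = 4*3 + 9 = 12 + 9 = 21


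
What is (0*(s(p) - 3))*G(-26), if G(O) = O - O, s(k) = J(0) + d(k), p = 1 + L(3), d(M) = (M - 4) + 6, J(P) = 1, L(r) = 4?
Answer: 0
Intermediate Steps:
d(M) = 2 + M (d(M) = (-4 + M) + 6 = 2 + M)
p = 5 (p = 1 + 4 = 5)
s(k) = 3 + k (s(k) = 1 + (2 + k) = 3 + k)
G(O) = 0
(0*(s(p) - 3))*G(-26) = (0*((3 + 5) - 3))*0 = (0*(8 - 3))*0 = (0*5)*0 = 0*0 = 0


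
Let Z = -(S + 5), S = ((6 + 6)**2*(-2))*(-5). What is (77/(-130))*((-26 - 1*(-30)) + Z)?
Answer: 110957/130 ≈ 853.52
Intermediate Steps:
S = 1440 (S = (12**2*(-2))*(-5) = (144*(-2))*(-5) = -288*(-5) = 1440)
Z = -1445 (Z = -(1440 + 5) = -1*1445 = -1445)
(77/(-130))*((-26 - 1*(-30)) + Z) = (77/(-130))*((-26 - 1*(-30)) - 1445) = (77*(-1/130))*((-26 + 30) - 1445) = -77*(4 - 1445)/130 = -77/130*(-1441) = 110957/130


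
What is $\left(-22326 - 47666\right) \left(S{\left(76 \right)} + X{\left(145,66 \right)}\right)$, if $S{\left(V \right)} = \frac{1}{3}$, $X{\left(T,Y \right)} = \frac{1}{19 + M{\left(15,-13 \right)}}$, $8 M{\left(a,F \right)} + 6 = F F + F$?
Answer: $- \frac{11408696}{453} \approx -25185.0$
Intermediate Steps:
$M{\left(a,F \right)} = - \frac{3}{4} + \frac{F}{8} + \frac{F^{2}}{8}$ ($M{\left(a,F \right)} = - \frac{3}{4} + \frac{F F + F}{8} = - \frac{3}{4} + \frac{F^{2} + F}{8} = - \frac{3}{4} + \frac{F + F^{2}}{8} = - \frac{3}{4} + \left(\frac{F}{8} + \frac{F^{2}}{8}\right) = - \frac{3}{4} + \frac{F}{8} + \frac{F^{2}}{8}$)
$X{\left(T,Y \right)} = \frac{4}{151}$ ($X{\left(T,Y \right)} = \frac{1}{19 + \left(- \frac{3}{4} + \frac{1}{8} \left(-13\right) + \frac{\left(-13\right)^{2}}{8}\right)} = \frac{1}{19 - - \frac{75}{4}} = \frac{1}{19 + \frac{75}{4}} = \frac{1}{\frac{151}{4}} = \frac{4}{151}$)
$S{\left(V \right)} = \frac{1}{3}$
$\left(-22326 - 47666\right) \left(S{\left(76 \right)} + X{\left(145,66 \right)}\right) = \left(-22326 - 47666\right) \left(\frac{1}{3} + \frac{4}{151}\right) = \left(-69992\right) \frac{163}{453} = - \frac{11408696}{453}$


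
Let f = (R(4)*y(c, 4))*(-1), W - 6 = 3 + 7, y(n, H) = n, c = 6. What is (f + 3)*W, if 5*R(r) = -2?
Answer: 432/5 ≈ 86.400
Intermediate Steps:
R(r) = -⅖ (R(r) = (⅕)*(-2) = -⅖)
W = 16 (W = 6 + (3 + 7) = 6 + 10 = 16)
f = 12/5 (f = -⅖*6*(-1) = -12/5*(-1) = 12/5 ≈ 2.4000)
(f + 3)*W = (12/5 + 3)*16 = (27/5)*16 = 432/5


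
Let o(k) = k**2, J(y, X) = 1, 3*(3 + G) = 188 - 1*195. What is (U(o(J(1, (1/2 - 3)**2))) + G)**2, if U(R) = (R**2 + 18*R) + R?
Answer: 1936/9 ≈ 215.11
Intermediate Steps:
G = -16/3 (G = -3 + (188 - 1*195)/3 = -3 + (188 - 195)/3 = -3 + (1/3)*(-7) = -3 - 7/3 = -16/3 ≈ -5.3333)
U(R) = R**2 + 19*R
(U(o(J(1, (1/2 - 3)**2))) + G)**2 = (1**2*(19 + 1**2) - 16/3)**2 = (1*(19 + 1) - 16/3)**2 = (1*20 - 16/3)**2 = (20 - 16/3)**2 = (44/3)**2 = 1936/9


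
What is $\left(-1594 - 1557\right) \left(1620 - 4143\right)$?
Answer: $7949973$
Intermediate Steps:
$\left(-1594 - 1557\right) \left(1620 - 4143\right) = \left(-3151\right) \left(-2523\right) = 7949973$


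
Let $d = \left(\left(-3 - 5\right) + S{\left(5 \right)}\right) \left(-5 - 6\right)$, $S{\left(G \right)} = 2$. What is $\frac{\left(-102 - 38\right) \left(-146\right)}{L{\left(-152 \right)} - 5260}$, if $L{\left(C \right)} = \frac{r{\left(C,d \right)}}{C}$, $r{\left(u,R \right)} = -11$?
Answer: $- \frac{3106880}{799509} \approx -3.886$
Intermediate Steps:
$d = 66$ ($d = \left(\left(-3 - 5\right) + 2\right) \left(-5 - 6\right) = \left(-8 + 2\right) \left(-11\right) = \left(-6\right) \left(-11\right) = 66$)
$L{\left(C \right)} = - \frac{11}{C}$
$\frac{\left(-102 - 38\right) \left(-146\right)}{L{\left(-152 \right)} - 5260} = \frac{\left(-102 - 38\right) \left(-146\right)}{- \frac{11}{-152} - 5260} = \frac{\left(-140\right) \left(-146\right)}{\left(-11\right) \left(- \frac{1}{152}\right) - 5260} = \frac{20440}{\frac{11}{152} - 5260} = \frac{20440}{- \frac{799509}{152}} = 20440 \left(- \frac{152}{799509}\right) = - \frac{3106880}{799509}$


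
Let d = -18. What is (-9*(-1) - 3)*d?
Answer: -108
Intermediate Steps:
(-9*(-1) - 3)*d = (-9*(-1) - 3)*(-18) = (9 - 3)*(-18) = 6*(-18) = -108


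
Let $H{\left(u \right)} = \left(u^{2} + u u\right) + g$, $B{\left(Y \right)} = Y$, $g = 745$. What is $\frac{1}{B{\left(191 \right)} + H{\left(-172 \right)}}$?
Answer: $\frac{1}{60104} \approx 1.6638 \cdot 10^{-5}$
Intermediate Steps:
$H{\left(u \right)} = 745 + 2 u^{2}$ ($H{\left(u \right)} = \left(u^{2} + u u\right) + 745 = \left(u^{2} + u^{2}\right) + 745 = 2 u^{2} + 745 = 745 + 2 u^{2}$)
$\frac{1}{B{\left(191 \right)} + H{\left(-172 \right)}} = \frac{1}{191 + \left(745 + 2 \left(-172\right)^{2}\right)} = \frac{1}{191 + \left(745 + 2 \cdot 29584\right)} = \frac{1}{191 + \left(745 + 59168\right)} = \frac{1}{191 + 59913} = \frac{1}{60104}$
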